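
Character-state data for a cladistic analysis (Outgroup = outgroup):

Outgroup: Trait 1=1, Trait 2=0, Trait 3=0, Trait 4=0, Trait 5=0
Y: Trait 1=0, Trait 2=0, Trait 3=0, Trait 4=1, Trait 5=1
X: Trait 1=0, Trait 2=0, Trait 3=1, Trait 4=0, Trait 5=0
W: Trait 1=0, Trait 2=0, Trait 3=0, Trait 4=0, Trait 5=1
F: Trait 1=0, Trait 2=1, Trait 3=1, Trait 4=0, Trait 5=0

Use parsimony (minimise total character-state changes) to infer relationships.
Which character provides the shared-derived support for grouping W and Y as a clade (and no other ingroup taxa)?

Trait 5

Character polarity is set by the outgroup: the derived state is whichever differs from the outgroup's state, so for Trait 1 the derived state is '0', and for the remaining characters it is '1'.
All ingroup taxa share the derived state '0' for Trait 1; it defines the ingroup but does not resolve relationships within it.
Trait 2 (derived state '1') is unique to F (autapomorphy; uninformative for grouping).
Trait 3 (derived state '1') is shared by F and X — a synapomorphy uniting that clade.
Trait 4: derived state '1' in Y only — an autapomorphy, so it tells us nothing about relationships among taxa.
Trait 5: derived state '1' in W and Y only — synapomorphy for {W, Y}.
Most parsimonious ingroup topology: ((Y,W),(X,F)).
The clade {W, Y} is supported by Trait 5: its derived state '1' occurs in exactly those taxa and in no other taxon (including the outgroup).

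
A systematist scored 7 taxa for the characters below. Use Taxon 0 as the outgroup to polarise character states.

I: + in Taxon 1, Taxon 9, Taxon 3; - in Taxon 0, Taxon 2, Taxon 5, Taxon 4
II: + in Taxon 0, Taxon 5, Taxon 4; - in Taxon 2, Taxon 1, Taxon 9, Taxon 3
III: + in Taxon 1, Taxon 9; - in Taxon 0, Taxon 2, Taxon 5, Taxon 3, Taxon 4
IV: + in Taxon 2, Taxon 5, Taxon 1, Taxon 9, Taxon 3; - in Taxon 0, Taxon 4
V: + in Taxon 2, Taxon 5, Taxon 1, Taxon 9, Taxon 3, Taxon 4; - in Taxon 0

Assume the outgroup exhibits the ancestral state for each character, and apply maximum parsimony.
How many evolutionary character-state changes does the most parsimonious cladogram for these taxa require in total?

Character polarity is set by the outgroup: the derived state is whichever differs from the outgroup's state, so for II the derived state is '-', and for the remaining characters it is '+'.
I (derived state '+') is shared by Taxon 1, Taxon 3, and Taxon 9 — a synapomorphy uniting that clade.
II: derived state '-' in Taxon 1, Taxon 2, Taxon 3, and Taxon 9 only — synapomorphy for {Taxon 1, Taxon 2, Taxon 3, Taxon 9}.
III: derived state '+' in Taxon 1 and Taxon 9 only — synapomorphy for {Taxon 1, Taxon 9}.
IV (derived state '+') is shared by Taxon 1, Taxon 2, Taxon 3, Taxon 5, and Taxon 9 — a synapomorphy uniting that clade.
All ingroup taxa share the derived state '+' for V; it defines the ingroup but does not resolve relationships within it.
Most parsimonious ingroup topology: (((Taxon 2,((Taxon 1,Taxon 9),Taxon 3)),Taxon 5),Taxon 4).
Changes per character on this tree: I: 1; II: 1; III: 1; IV: 1; V: 1.
Total = 5.

5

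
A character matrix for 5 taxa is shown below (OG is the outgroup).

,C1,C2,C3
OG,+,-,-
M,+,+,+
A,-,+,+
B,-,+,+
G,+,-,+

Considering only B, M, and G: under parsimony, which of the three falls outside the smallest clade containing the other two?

Character polarity is set by the outgroup: the derived state is whichever differs from the outgroup's state, so for C1 the derived state is '-', and for the remaining characters it is '+'.
Only A and B show the derived state '-' for C1, supporting them as a clade.
Only A, B, and M show the derived state '+' for C2, supporting them as a clade.
C3 (derived state '+') is shared by all ingroup taxa — unites the whole ingroup.
Most parsimonious ingroup topology: ((M,(A,B)),G).
B and M share a more recent common ancestor with each other than either does with G, so G is the least closely related of the three.

G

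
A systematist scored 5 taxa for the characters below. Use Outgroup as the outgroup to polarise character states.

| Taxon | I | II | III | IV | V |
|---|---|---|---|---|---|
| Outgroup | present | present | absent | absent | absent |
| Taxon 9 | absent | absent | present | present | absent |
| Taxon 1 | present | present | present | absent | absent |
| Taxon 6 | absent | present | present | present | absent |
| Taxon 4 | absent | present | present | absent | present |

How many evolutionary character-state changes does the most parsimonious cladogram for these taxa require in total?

5

Character polarity is set by the outgroup: the derived state is whichever differs from the outgroup's state, so for I, II the derived state is 'absent', and for the remaining characters it is 'present'.
Only Taxon 4, Taxon 6, and Taxon 9 show the derived state 'absent' for I, supporting them as a clade.
II (derived state 'absent') is unique to Taxon 9 (autapomorphy; uninformative for grouping).
All ingroup taxa share the derived state 'present' for III; it defines the ingroup but does not resolve relationships within it.
IV: derived state 'present' in Taxon 6 and Taxon 9 only — synapomorphy for {Taxon 6, Taxon 9}.
V: derived state 'present' in Taxon 4 only — an autapomorphy, so it tells us nothing about relationships among taxa.
Most parsimonious ingroup topology: (Taxon 1,((Taxon 9,Taxon 6),Taxon 4)).
Changes per character on this tree: I: 1; II: 1; III: 1; IV: 1; V: 1.
Total = 5.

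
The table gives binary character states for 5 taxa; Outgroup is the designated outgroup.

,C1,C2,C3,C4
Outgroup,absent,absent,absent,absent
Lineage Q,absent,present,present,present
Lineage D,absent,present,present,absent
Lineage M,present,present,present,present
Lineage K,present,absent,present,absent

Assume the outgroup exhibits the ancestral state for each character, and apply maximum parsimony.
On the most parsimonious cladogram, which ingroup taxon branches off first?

The outgroup has state 'absent' for every character, so 'present' is the derived state throughout.
C1 groups Lineage K and Lineage M, which is incompatible with the clades supported by the remaining characters; treating it as convergent (homoplasy) costs fewer steps than any alternative tree.
Only Lineage D, Lineage M, and Lineage Q show the derived state 'present' for C2, supporting them as a clade.
All ingroup taxa share the derived state 'present' for C3; it defines the ingroup but does not resolve relationships within it.
C4 (derived state 'present') is shared by Lineage M and Lineage Q — a synapomorphy uniting that clade.
Most parsimonious ingroup topology: (((Lineage Q,Lineage M),Lineage D),Lineage K).
Lineage K is sister to the clade containing all other ingroup taxa, so it is the earliest-diverging (most basal) ingroup lineage.

Lineage K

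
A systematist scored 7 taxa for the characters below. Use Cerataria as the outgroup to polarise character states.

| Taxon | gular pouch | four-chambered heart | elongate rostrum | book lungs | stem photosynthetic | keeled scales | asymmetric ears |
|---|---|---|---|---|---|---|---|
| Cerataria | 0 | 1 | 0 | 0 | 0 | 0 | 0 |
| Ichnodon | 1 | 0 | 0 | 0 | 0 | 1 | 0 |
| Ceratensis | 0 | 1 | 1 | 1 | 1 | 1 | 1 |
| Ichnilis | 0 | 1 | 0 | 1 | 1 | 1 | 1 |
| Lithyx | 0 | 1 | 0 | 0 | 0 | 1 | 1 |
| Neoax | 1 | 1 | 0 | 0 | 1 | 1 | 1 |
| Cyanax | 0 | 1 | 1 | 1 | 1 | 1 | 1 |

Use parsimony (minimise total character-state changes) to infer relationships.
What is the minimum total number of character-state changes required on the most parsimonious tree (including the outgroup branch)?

Character polarity is set by the outgroup: the derived state is whichever differs from the outgroup's state, so for four-chambered heart the derived state is '0', and for the remaining characters it is '1'.
gular pouch (state '1') occurs in Ichnodon and Neoax but conflicts with the nesting implied by the other characters — most parsimoniously interpreted as homoplasy.
four-chambered heart (derived state '0') is unique to Ichnodon (autapomorphy; uninformative for grouping).
Only Ceratensis and Cyanax show the derived state '1' for elongate rostrum, supporting them as a clade.
book lungs: derived state '1' in Ceratensis, Cyanax, and Ichnilis only — synapomorphy for {Ceratensis, Cyanax, Ichnilis}.
stem photosynthetic (derived state '1') is shared by Ceratensis, Cyanax, Ichnilis, and Neoax — a synapomorphy uniting that clade.
keeled scales (derived state '1') is shared by all ingroup taxa — unites the whole ingroup.
Only Ceratensis, Cyanax, Ichnilis, Lithyx, and Neoax show the derived state '1' for asymmetric ears, supporting them as a clade.
Most parsimonious ingroup topology: (Ichnodon,((((Ceratensis,Cyanax),Ichnilis),Neoax),Lithyx)).
Changes per character on this tree: gular pouch: 2; four-chambered heart: 1; elongate rostrum: 1; book lungs: 1; stem photosynthetic: 1; keeled scales: 1; asymmetric ears: 1.
Total = 8.

8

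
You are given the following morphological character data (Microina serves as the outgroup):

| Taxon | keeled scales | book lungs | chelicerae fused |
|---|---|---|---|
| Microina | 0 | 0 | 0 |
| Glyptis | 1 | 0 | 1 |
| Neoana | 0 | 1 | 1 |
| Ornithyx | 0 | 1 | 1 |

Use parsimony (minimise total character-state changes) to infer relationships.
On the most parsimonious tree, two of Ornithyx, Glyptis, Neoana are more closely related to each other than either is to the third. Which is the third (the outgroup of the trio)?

Glyptis

The outgroup has state '0' for every character, so '1' is the derived state throughout.
keeled scales (derived state '1') is unique to Glyptis (autapomorphy; uninformative for grouping).
book lungs (derived state '1') is shared by Neoana and Ornithyx — a synapomorphy uniting that clade.
chelicerae fused (derived state '1') is shared by all ingroup taxa — unites the whole ingroup.
Most parsimonious ingroup topology: ((Neoana,Ornithyx),Glyptis).
Ornithyx and Neoana share a more recent common ancestor with each other than either does with Glyptis, so Glyptis is the least closely related of the three.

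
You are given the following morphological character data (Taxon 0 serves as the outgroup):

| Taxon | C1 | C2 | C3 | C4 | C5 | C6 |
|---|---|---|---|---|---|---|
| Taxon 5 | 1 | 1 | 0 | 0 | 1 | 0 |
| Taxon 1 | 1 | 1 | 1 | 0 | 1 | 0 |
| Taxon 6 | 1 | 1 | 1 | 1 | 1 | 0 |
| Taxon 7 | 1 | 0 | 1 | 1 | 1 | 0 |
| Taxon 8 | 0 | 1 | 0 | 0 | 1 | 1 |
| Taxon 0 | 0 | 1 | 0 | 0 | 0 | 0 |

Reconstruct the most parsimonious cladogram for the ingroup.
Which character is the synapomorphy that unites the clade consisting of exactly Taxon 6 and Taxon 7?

C4

Character polarity is set by the outgroup: the derived state is whichever differs from the outgroup's state, so for C2 the derived state is '0', and for the remaining characters it is '1'.
C1 (derived state '1') is shared by Taxon 1, Taxon 5, Taxon 6, and Taxon 7 — a synapomorphy uniting that clade.
C2 (derived state '0') is unique to Taxon 7 (autapomorphy; uninformative for grouping).
Only Taxon 1, Taxon 6, and Taxon 7 show the derived state '1' for C3, supporting them as a clade.
Only Taxon 6 and Taxon 7 show the derived state '1' for C4, supporting them as a clade.
C5 (derived state '1') is shared by all ingroup taxa — unites the whole ingroup.
C6 (derived state '1') is unique to Taxon 8 (autapomorphy; uninformative for grouping).
Most parsimonious ingroup topology: (Taxon 8,(Taxon 5,(Taxon 1,(Taxon 6,Taxon 7)))).
The clade {Taxon 6, Taxon 7} is supported by C4: its derived state '1' occurs in exactly those taxa and in no other taxon (including the outgroup).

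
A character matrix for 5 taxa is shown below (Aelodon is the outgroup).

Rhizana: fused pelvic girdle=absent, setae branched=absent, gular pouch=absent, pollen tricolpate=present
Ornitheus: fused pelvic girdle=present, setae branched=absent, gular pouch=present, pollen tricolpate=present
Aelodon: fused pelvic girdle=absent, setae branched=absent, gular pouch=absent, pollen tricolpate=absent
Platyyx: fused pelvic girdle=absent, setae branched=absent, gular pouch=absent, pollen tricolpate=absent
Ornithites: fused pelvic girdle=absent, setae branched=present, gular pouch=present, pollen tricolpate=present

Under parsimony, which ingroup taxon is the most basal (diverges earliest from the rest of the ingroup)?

Platyyx

The outgroup has state 'absent' for every character, so 'present' is the derived state throughout.
fused pelvic girdle (derived state 'present') is unique to Ornitheus (autapomorphy; uninformative for grouping).
setae branched (derived state 'present') is unique to Ornithites (autapomorphy; uninformative for grouping).
gular pouch (derived state 'present') is shared by Ornitheus and Ornithites — a synapomorphy uniting that clade.
pollen tricolpate (derived state 'present') is shared by Ornitheus, Ornithites, and Rhizana — a synapomorphy uniting that clade.
Most parsimonious ingroup topology: (((Ornithites,Ornitheus),Rhizana),Platyyx).
Platyyx is sister to the clade containing all other ingroup taxa, so it is the earliest-diverging (most basal) ingroup lineage.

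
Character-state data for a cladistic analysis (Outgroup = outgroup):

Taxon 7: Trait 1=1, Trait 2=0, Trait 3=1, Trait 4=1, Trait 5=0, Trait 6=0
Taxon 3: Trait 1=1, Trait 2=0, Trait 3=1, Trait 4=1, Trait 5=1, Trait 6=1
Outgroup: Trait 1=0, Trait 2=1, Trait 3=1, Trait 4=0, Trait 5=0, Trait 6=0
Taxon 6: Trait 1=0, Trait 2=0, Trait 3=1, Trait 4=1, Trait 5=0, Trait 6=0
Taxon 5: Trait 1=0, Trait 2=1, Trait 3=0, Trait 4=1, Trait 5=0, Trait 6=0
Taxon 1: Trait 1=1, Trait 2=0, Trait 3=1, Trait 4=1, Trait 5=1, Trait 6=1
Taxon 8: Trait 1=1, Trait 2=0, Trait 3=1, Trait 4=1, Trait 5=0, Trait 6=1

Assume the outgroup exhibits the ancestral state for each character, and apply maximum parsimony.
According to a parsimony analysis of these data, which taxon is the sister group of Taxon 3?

Taxon 1

Character polarity is set by the outgroup: the derived state is whichever differs from the outgroup's state, so for Trait 2, Trait 3 the derived state is '0', and for the remaining characters it is '1'.
Trait 1 (derived state '1') is shared by Taxon 1, Taxon 3, Taxon 7, and Taxon 8 — a synapomorphy uniting that clade.
Only Taxon 1, Taxon 3, Taxon 6, Taxon 7, and Taxon 8 show the derived state '0' for Trait 2, supporting them as a clade.
Trait 3: derived state '0' in Taxon 5 only — an autapomorphy, so it tells us nothing about relationships among taxa.
Trait 4 (derived state '1') is shared by all ingroup taxa — unites the whole ingroup.
Trait 5 (derived state '1') is shared by Taxon 1 and Taxon 3 — a synapomorphy uniting that clade.
Trait 6: derived state '1' in Taxon 1, Taxon 3, and Taxon 8 only — synapomorphy for {Taxon 1, Taxon 3, Taxon 8}.
Most parsimonious ingroup topology: ((((Taxon 8,(Taxon 3,Taxon 1)),Taxon 7),Taxon 6),Taxon 5).
Taxon 3 and Taxon 1 form a cherry on this tree, so they are sister taxa.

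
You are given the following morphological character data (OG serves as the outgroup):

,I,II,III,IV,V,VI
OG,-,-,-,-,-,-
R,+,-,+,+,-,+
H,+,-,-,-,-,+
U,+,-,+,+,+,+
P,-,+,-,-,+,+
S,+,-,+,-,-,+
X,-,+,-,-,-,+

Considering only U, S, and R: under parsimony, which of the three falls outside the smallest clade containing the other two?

S

The outgroup has state '-' for every character, so '+' is the derived state throughout.
I (derived state '+') is shared by H, R, S, and U — a synapomorphy uniting that clade.
Only P and X show the derived state '+' for II, supporting them as a clade.
Only R, S, and U show the derived state '+' for III, supporting them as a clade.
IV (derived state '+') is shared by R and U — a synapomorphy uniting that clade.
V groups P and U, which is incompatible with the clades supported by the remaining characters; treating it as convergent (homoplasy) costs fewer steps than any alternative tree.
All ingroup taxa share the derived state '+' for VI; it defines the ingroup but does not resolve relationships within it.
Most parsimonious ingroup topology: ((((R,U),S),H),(P,X)).
U and R share a more recent common ancestor with each other than either does with S, so S is the least closely related of the three.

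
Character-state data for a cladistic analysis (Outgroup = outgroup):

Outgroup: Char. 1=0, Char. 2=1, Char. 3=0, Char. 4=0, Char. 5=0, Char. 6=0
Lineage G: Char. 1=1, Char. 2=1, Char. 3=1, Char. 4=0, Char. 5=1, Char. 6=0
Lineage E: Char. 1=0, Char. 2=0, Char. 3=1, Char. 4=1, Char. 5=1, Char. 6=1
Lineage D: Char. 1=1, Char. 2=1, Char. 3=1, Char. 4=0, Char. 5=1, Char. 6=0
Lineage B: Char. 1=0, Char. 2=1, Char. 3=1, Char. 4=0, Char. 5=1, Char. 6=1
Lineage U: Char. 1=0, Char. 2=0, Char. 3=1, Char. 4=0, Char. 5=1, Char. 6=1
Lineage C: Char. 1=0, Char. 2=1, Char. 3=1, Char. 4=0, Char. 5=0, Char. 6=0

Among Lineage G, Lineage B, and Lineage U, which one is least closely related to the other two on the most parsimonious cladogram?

Character polarity is set by the outgroup: the derived state is whichever differs from the outgroup's state, so for Char. 2 the derived state is '0', and for the remaining characters it is '1'.
Only Lineage D and Lineage G show the derived state '1' for Char. 1, supporting them as a clade.
Char. 2: derived state '0' in Lineage E and Lineage U only — synapomorphy for {Lineage E, Lineage U}.
Char. 3 (derived state '1') is shared by all ingroup taxa — unites the whole ingroup.
Char. 4 (derived state '1') is unique to Lineage E (autapomorphy; uninformative for grouping).
Char. 5 (derived state '1') is shared by Lineage B, Lineage D, Lineage E, Lineage G, and Lineage U — a synapomorphy uniting that clade.
Char. 6 (derived state '1') is shared by Lineage B, Lineage E, and Lineage U — a synapomorphy uniting that clade.
Most parsimonious ingroup topology: (((Lineage G,Lineage D),((Lineage E,Lineage U),Lineage B)),Lineage C).
Lineage U and Lineage B share a more recent common ancestor with each other than either does with Lineage G, so Lineage G is the least closely related of the three.

Lineage G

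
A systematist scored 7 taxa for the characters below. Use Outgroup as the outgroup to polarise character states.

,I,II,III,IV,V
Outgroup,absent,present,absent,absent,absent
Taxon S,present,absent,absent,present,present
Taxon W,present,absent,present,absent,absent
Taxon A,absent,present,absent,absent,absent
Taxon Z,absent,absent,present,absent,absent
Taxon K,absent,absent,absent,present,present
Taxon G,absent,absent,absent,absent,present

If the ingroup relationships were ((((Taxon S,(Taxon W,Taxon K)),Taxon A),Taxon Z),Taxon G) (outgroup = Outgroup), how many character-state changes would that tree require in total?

Map each character onto ((((Taxon S,(Taxon W,Taxon K)),Taxon A),Taxon Z),Taxon G) (rooted by Outgroup) and count the minimum state changes it requires (Fitch parsimony):
I: 2; II: 2; III: 2; IV: 2; V: 3.
Total tree length = 11.

11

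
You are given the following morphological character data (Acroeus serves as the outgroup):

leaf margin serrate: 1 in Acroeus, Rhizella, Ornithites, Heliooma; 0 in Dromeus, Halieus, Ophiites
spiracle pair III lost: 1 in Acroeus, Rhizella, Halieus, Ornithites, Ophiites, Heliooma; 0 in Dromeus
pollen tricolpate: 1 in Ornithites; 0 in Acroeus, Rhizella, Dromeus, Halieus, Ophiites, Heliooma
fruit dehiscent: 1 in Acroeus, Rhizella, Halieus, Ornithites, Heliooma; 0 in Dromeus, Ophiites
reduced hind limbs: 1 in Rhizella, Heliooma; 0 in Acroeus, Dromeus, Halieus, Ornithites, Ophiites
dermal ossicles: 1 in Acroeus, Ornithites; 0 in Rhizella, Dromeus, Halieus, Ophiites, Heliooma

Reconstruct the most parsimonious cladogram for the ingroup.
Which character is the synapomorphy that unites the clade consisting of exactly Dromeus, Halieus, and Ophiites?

leaf margin serrate

Character polarity is set by the outgroup: the derived state is whichever differs from the outgroup's state, so for leaf margin serrate, spiracle pair III lost, fruit dehiscent, dermal ossicles the derived state is '0', and for the remaining characters it is '1'.
leaf margin serrate (derived state '0') is shared by Dromeus, Halieus, and Ophiites — a synapomorphy uniting that clade.
spiracle pair III lost: derived state '0' in Dromeus only — an autapomorphy, so it tells us nothing about relationships among taxa.
pollen tricolpate (derived state '1') is unique to Ornithites (autapomorphy; uninformative for grouping).
fruit dehiscent: derived state '0' in Dromeus and Ophiites only — synapomorphy for {Dromeus, Ophiites}.
Only Heliooma and Rhizella show the derived state '1' for reduced hind limbs, supporting them as a clade.
Only Dromeus, Halieus, Heliooma, Ophiites, and Rhizella show the derived state '0' for dermal ossicles, supporting them as a clade.
Most parsimonious ingroup topology: (((Rhizella,Heliooma),((Dromeus,Ophiites),Halieus)),Ornithites).
The clade {Dromeus, Halieus, Ophiites} is supported by leaf margin serrate: its derived state '0' occurs in exactly those taxa and in no other taxon (including the outgroup).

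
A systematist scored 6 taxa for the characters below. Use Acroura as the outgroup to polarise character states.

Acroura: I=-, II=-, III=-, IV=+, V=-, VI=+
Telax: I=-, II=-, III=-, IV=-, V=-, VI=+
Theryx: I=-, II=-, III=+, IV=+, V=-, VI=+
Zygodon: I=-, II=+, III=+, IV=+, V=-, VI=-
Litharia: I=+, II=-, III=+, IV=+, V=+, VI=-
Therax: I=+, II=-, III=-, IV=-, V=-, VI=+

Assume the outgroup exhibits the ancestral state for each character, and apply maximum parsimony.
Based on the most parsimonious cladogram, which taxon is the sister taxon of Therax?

Telax

Character polarity is set by the outgroup: the derived state is whichever differs from the outgroup's state, so for IV, VI the derived state is '-', and for the remaining characters it is '+'.
I groups Litharia and Therax, which is incompatible with the clades supported by the remaining characters; treating it as convergent (homoplasy) costs fewer steps than any alternative tree.
II (derived state '+') is unique to Zygodon (autapomorphy; uninformative for grouping).
III: derived state '+' in Litharia, Theryx, and Zygodon only — synapomorphy for {Litharia, Theryx, Zygodon}.
IV: derived state '-' in Telax and Therax only — synapomorphy for {Telax, Therax}.
V: derived state '+' in Litharia only — an autapomorphy, so it tells us nothing about relationships among taxa.
VI: derived state '-' in Litharia and Zygodon only — synapomorphy for {Litharia, Zygodon}.
Most parsimonious ingroup topology: ((Telax,Therax),(Theryx,(Zygodon,Litharia))).
Therax and Telax form a cherry on this tree, so they are sister taxa.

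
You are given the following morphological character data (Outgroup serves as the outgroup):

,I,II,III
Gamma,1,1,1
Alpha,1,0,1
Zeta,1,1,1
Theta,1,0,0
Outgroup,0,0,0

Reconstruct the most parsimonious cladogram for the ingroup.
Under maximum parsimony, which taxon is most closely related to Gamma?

The outgroup has state '0' for every character, so '1' is the derived state throughout.
I (derived state '1') is shared by all ingroup taxa — unites the whole ingroup.
II: derived state '1' in Gamma and Zeta only — synapomorphy for {Gamma, Zeta}.
III: derived state '1' in Alpha, Gamma, and Zeta only — synapomorphy for {Alpha, Gamma, Zeta}.
Most parsimonious ingroup topology: (((Zeta,Gamma),Alpha),Theta).
Gamma and Zeta form a cherry on this tree, so they are sister taxa.

Zeta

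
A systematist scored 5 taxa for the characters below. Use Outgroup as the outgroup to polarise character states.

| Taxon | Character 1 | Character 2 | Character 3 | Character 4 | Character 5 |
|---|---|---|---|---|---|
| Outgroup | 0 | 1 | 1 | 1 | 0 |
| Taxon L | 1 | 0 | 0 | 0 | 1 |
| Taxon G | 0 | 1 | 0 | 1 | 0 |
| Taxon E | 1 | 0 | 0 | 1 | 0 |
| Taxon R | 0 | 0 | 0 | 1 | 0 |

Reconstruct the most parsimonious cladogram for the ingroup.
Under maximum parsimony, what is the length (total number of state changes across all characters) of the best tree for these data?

Character polarity is set by the outgroup: the derived state is whichever differs from the outgroup's state, so for Character 2, Character 3, Character 4 the derived state is '0', and for the remaining characters it is '1'.
Character 1: derived state '1' in Taxon E and Taxon L only — synapomorphy for {Taxon E, Taxon L}.
Character 2: derived state '0' in Taxon E, Taxon L, and Taxon R only — synapomorphy for {Taxon E, Taxon L, Taxon R}.
All ingroup taxa share the derived state '0' for Character 3; it defines the ingroup but does not resolve relationships within it.
Character 4: derived state '0' in Taxon L only — an autapomorphy, so it tells us nothing about relationships among taxa.
Character 5 (derived state '1') is unique to Taxon L (autapomorphy; uninformative for grouping).
Most parsimonious ingroup topology: (((Taxon L,Taxon E),Taxon R),Taxon G).
Changes per character on this tree: Character 1: 1; Character 2: 1; Character 3: 1; Character 4: 1; Character 5: 1.
Total = 5.

5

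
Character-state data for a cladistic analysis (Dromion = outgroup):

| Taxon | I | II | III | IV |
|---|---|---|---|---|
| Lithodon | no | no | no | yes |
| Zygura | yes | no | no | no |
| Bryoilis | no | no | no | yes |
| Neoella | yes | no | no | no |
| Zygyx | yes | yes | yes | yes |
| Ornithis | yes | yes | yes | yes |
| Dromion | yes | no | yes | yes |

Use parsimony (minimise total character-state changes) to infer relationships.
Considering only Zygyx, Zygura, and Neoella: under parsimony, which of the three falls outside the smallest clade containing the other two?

Character polarity is set by the outgroup: the derived state is whichever differs from the outgroup's state, so for I, III, IV the derived state is 'no', and for the remaining characters it is 'yes'.
I: derived state 'no' in Bryoilis and Lithodon only — synapomorphy for {Bryoilis, Lithodon}.
II: derived state 'yes' in Ornithis and Zygyx only — synapomorphy for {Ornithis, Zygyx}.
III: derived state 'no' in Bryoilis, Lithodon, Neoella, and Zygura only — synapomorphy for {Bryoilis, Lithodon, Neoella, Zygura}.
IV (derived state 'no') is shared by Neoella and Zygura — a synapomorphy uniting that clade.
Most parsimonious ingroup topology: ((Ornithis,Zygyx),((Bryoilis,Lithodon),(Zygura,Neoella))).
Zygura and Neoella share a more recent common ancestor with each other than either does with Zygyx, so Zygyx is the least closely related of the three.

Zygyx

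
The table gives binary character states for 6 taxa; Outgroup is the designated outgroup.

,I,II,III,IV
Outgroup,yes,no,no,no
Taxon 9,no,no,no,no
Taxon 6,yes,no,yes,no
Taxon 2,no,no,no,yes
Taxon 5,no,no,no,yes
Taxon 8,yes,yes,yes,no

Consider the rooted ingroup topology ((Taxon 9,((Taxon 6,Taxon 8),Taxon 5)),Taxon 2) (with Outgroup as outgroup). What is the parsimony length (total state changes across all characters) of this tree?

Map each character onto ((Taxon 9,((Taxon 6,Taxon 8),Taxon 5)),Taxon 2) (rooted by Outgroup) and count the minimum state changes it requires (Fitch parsimony):
I: 2; II: 1; III: 1; IV: 2.
Total tree length = 6.

6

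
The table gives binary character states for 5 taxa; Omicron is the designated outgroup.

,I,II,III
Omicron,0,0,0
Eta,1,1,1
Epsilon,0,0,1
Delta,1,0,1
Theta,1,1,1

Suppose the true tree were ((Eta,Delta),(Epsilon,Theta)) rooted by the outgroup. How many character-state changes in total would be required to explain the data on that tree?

Map each character onto ((Eta,Delta),(Epsilon,Theta)) (rooted by Omicron) and count the minimum state changes it requires (Fitch parsimony):
I: 2; II: 2; III: 1.
Total tree length = 5.

5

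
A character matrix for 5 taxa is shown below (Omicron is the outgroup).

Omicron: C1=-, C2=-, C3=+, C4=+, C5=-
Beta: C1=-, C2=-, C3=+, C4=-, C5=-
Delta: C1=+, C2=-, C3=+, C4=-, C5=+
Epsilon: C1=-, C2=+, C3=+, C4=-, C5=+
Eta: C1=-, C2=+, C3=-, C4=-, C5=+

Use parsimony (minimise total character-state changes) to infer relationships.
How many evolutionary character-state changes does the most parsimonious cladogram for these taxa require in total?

5

Character polarity is set by the outgroup: the derived state is whichever differs from the outgroup's state, so for C3, C4 the derived state is '-', and for the remaining characters it is '+'.
C1 (derived state '+') is unique to Delta (autapomorphy; uninformative for grouping).
C2 (derived state '+') is shared by Epsilon and Eta — a synapomorphy uniting that clade.
C3 (derived state '-') is unique to Eta (autapomorphy; uninformative for grouping).
C4 (derived state '-') is shared by all ingroup taxa — unites the whole ingroup.
C5 (derived state '+') is shared by Delta, Epsilon, and Eta — a synapomorphy uniting that clade.
Most parsimonious ingroup topology: (Beta,(Delta,(Epsilon,Eta))).
Changes per character on this tree: C1: 1; C2: 1; C3: 1; C4: 1; C5: 1.
Total = 5.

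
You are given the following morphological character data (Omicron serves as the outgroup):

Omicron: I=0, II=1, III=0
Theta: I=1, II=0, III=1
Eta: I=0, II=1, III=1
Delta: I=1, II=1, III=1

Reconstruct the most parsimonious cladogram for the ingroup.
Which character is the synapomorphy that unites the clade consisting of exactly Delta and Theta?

Character polarity is set by the outgroup: the derived state is whichever differs from the outgroup's state, so for II the derived state is '0', and for the remaining characters it is '1'.
I (derived state '1') is shared by Delta and Theta — a synapomorphy uniting that clade.
II (derived state '0') is unique to Theta (autapomorphy; uninformative for grouping).
III (derived state '1') is shared by all ingroup taxa — unites the whole ingroup.
Most parsimonious ingroup topology: ((Theta,Delta),Eta).
The clade {Delta, Theta} is supported by I: its derived state '1' occurs in exactly those taxa and in no other taxon (including the outgroup).

I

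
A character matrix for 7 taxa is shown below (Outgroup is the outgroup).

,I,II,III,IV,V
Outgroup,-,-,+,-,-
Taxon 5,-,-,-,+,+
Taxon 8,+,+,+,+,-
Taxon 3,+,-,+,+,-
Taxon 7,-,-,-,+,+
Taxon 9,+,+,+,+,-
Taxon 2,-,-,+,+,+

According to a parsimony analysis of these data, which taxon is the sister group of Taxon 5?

Taxon 7

Character polarity is set by the outgroup: the derived state is whichever differs from the outgroup's state, so for III the derived state is '-', and for the remaining characters it is '+'.
I: derived state '+' in Taxon 3, Taxon 8, and Taxon 9 only — synapomorphy for {Taxon 3, Taxon 8, Taxon 9}.
II (derived state '+') is shared by Taxon 8 and Taxon 9 — a synapomorphy uniting that clade.
Only Taxon 5 and Taxon 7 show the derived state '-' for III, supporting them as a clade.
All ingroup taxa share the derived state '+' for IV; it defines the ingroup but does not resolve relationships within it.
V: derived state '+' in Taxon 2, Taxon 5, and Taxon 7 only — synapomorphy for {Taxon 2, Taxon 5, Taxon 7}.
Most parsimonious ingroup topology: (((Taxon 5,Taxon 7),Taxon 2),((Taxon 8,Taxon 9),Taxon 3)).
Taxon 5 and Taxon 7 form a cherry on this tree, so they are sister taxa.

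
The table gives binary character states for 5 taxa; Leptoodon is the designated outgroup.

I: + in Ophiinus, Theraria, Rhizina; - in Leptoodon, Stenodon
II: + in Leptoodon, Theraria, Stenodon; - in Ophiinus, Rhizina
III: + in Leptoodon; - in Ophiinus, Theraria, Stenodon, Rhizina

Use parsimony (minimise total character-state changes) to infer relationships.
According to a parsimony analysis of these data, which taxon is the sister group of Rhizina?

Character polarity is set by the outgroup: the derived state is whichever differs from the outgroup's state, so for II, III the derived state is '-', and for the remaining characters it is '+'.
I: derived state '+' in Ophiinus, Rhizina, and Theraria only — synapomorphy for {Ophiinus, Rhizina, Theraria}.
Only Ophiinus and Rhizina show the derived state '-' for II, supporting them as a clade.
All ingroup taxa share the derived state '-' for III; it defines the ingroup but does not resolve relationships within it.
Most parsimonious ingroup topology: (((Ophiinus,Rhizina),Theraria),Stenodon).
Rhizina and Ophiinus form a cherry on this tree, so they are sister taxa.

Ophiinus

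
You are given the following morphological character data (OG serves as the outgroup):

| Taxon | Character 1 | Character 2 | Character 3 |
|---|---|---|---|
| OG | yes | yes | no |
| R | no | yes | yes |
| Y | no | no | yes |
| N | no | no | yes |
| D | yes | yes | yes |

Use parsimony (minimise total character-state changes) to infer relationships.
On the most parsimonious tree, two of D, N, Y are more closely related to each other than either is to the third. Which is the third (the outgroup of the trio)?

D

Character polarity is set by the outgroup: the derived state is whichever differs from the outgroup's state, so for Character 1, Character 2 the derived state is 'no', and for the remaining characters it is 'yes'.
Character 1: derived state 'no' in N, R, and Y only — synapomorphy for {N, R, Y}.
Only N and Y show the derived state 'no' for Character 2, supporting them as a clade.
Character 3 (derived state 'yes') is shared by all ingroup taxa — unites the whole ingroup.
Most parsimonious ingroup topology: ((R,(Y,N)),D).
N and Y share a more recent common ancestor with each other than either does with D, so D is the least closely related of the three.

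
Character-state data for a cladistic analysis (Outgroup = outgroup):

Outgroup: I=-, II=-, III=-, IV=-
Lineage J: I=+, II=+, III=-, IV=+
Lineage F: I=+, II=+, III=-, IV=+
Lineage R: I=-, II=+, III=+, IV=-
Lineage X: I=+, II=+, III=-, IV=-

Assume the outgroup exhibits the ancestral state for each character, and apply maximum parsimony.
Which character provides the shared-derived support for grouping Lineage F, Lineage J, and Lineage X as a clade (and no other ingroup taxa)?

I

The outgroup has state '-' for every character, so '+' is the derived state throughout.
I (derived state '+') is shared by Lineage F, Lineage J, and Lineage X — a synapomorphy uniting that clade.
All ingroup taxa share the derived state '+' for II; it defines the ingroup but does not resolve relationships within it.
III (derived state '+') is unique to Lineage R (autapomorphy; uninformative for grouping).
IV (derived state '+') is shared by Lineage F and Lineage J — a synapomorphy uniting that clade.
Most parsimonious ingroup topology: (((Lineage J,Lineage F),Lineage X),Lineage R).
The clade {Lineage F, Lineage J, Lineage X} is supported by I: its derived state '+' occurs in exactly those taxa and in no other taxon (including the outgroup).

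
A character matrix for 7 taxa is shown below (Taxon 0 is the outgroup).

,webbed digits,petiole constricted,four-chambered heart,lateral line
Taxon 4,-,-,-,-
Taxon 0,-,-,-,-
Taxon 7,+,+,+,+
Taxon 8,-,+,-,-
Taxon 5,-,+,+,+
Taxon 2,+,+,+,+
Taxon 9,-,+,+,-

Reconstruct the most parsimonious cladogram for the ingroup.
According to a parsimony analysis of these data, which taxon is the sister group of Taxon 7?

The outgroup has state '-' for every character, so '+' is the derived state throughout.
webbed digits: derived state '+' in Taxon 2 and Taxon 7 only — synapomorphy for {Taxon 2, Taxon 7}.
petiole constricted: derived state '+' in Taxon 2, Taxon 5, Taxon 7, Taxon 8, and Taxon 9 only — synapomorphy for {Taxon 2, Taxon 5, Taxon 7, Taxon 8, Taxon 9}.
Only Taxon 2, Taxon 5, Taxon 7, and Taxon 9 show the derived state '+' for four-chambered heart, supporting them as a clade.
lateral line: derived state '+' in Taxon 2, Taxon 5, and Taxon 7 only — synapomorphy for {Taxon 2, Taxon 5, Taxon 7}.
Most parsimonious ingroup topology: (Taxon 4,((Taxon 9,((Taxon 7,Taxon 2),Taxon 5)),Taxon 8)).
Taxon 7 and Taxon 2 form a cherry on this tree, so they are sister taxa.

Taxon 2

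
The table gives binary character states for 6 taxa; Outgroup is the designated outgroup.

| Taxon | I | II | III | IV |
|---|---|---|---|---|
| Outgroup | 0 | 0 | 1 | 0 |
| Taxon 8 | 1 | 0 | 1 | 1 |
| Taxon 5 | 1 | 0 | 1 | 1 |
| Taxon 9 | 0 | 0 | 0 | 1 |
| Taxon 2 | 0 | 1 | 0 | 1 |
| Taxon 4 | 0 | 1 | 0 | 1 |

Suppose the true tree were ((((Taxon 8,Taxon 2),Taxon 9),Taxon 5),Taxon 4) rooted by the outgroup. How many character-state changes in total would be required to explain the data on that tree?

8

Map each character onto ((((Taxon 8,Taxon 2),Taxon 9),Taxon 5),Taxon 4) (rooted by Outgroup) and count the minimum state changes it requires (Fitch parsimony):
I: 2; II: 2; III: 3; IV: 1.
Total tree length = 8.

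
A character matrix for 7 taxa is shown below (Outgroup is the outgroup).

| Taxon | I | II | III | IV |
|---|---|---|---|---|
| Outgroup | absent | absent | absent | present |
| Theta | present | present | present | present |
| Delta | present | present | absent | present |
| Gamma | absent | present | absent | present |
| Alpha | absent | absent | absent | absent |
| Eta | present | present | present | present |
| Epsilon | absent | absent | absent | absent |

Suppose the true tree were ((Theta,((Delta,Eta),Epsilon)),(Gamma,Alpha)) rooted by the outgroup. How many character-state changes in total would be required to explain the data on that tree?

9

Map each character onto ((Theta,((Delta,Eta),Epsilon)),(Gamma,Alpha)) (rooted by Outgroup) and count the minimum state changes it requires (Fitch parsimony):
I: 2; II: 3; III: 2; IV: 2.
Total tree length = 9.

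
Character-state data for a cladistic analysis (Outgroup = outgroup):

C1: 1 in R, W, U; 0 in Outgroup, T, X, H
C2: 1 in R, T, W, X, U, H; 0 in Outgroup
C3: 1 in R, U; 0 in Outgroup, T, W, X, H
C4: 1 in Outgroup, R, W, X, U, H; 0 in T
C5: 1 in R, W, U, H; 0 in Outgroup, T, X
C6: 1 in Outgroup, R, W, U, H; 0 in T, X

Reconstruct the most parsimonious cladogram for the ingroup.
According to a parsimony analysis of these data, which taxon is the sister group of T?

X

Character polarity is set by the outgroup: the derived state is whichever differs from the outgroup's state, so for C4, C6 the derived state is '0', and for the remaining characters it is '1'.
C1 (derived state '1') is shared by R, U, and W — a synapomorphy uniting that clade.
C2 (derived state '1') is shared by all ingroup taxa — unites the whole ingroup.
C3 (derived state '1') is shared by R and U — a synapomorphy uniting that clade.
C4: derived state '0' in T only — an autapomorphy, so it tells us nothing about relationships among taxa.
C5 (derived state '1') is shared by H, R, U, and W — a synapomorphy uniting that clade.
Only T and X show the derived state '0' for C6, supporting them as a clade.
Most parsimonious ingroup topology: ((((R,U),W),H),(T,X)).
T and X form a cherry on this tree, so they are sister taxa.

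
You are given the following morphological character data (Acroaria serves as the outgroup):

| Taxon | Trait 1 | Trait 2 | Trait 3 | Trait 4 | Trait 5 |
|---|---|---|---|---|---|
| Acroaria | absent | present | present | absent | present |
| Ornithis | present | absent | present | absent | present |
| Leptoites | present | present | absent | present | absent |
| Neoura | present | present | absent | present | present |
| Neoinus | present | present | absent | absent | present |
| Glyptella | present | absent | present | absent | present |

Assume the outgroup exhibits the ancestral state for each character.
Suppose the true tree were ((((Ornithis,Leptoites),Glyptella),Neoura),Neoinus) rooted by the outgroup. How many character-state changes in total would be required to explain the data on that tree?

9

Map each character onto ((((Ornithis,Leptoites),Glyptella),Neoura),Neoinus) (rooted by Acroaria) and count the minimum state changes it requires (Fitch parsimony):
Trait 1: 1; Trait 2: 2; Trait 3: 3; Trait 4: 2; Trait 5: 1.
Total tree length = 9.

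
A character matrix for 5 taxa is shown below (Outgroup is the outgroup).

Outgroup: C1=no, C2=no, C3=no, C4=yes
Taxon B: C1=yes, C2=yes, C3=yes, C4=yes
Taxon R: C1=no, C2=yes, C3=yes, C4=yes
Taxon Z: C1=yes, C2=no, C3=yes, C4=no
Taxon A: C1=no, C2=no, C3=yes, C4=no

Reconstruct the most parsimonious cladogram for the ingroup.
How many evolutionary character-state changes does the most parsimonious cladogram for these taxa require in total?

5

Character polarity is set by the outgroup: the derived state is whichever differs from the outgroup's state, so for C4 the derived state is 'no', and for the remaining characters it is 'yes'.
C1 groups Taxon B and Taxon Z, which is incompatible with the clades supported by the remaining characters; treating it as convergent (homoplasy) costs fewer steps than any alternative tree.
C2: derived state 'yes' in Taxon B and Taxon R only — synapomorphy for {Taxon B, Taxon R}.
All ingroup taxa share the derived state 'yes' for C3; it defines the ingroup but does not resolve relationships within it.
Only Taxon A and Taxon Z show the derived state 'no' for C4, supporting them as a clade.
Most parsimonious ingroup topology: ((Taxon B,Taxon R),(Taxon Z,Taxon A)).
Changes per character on this tree: C1: 2; C2: 1; C3: 1; C4: 1.
Total = 5.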